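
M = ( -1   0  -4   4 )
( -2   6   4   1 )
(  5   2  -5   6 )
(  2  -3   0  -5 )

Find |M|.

The determinant is -427.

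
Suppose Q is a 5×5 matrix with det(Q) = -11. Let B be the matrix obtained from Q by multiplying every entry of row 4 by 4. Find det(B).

Scaling one row by 4 multiplies the determinant by 4.
det(B) = (4)·(-11) = -44

-44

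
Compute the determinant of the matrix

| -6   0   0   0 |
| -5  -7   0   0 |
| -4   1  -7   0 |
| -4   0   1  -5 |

The matrix is lower triangular, so the determinant is the product of the diagonal entries:
det = (-6) · (-7) · (-7) · (-5) = 1470

1470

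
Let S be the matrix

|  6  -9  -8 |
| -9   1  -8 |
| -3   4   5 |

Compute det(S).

-135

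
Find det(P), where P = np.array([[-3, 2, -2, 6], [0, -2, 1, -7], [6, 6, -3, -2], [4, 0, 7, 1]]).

Expand along row 2 (it has 1 zero):
  + (-2) · M_22   where M_22 = det([-3 -2 6; 6 -3 -2; 4 7 1]) = 319
  − (1) · M_23   where M_23 = det([-3 2 6; 6 6 -2; 4 0 1]) = -190
  + (-7) · M_24   where M_24 = det([-3 2 -2; 6 6 -3; 4 0 7]) = -186
det = (+1)·(-2)·(319) + (-1)·(1)·(-190) + (+1)·(-7)·(-186) = 854

854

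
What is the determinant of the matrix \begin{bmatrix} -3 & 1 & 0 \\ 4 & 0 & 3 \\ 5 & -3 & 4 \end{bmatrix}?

Expand along row 1:
  + (-3) · |0 3; -3 4| = (-3)·(0 − (-9)) = -27
  − 1 · |4 3; 5 4| = −1·(16 − 15) = -1
Sum: (-27) + (-1) = -28

-28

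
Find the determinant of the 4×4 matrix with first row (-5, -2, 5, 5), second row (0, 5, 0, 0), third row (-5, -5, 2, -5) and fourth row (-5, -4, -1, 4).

1425

Expand along row 2 (it has 3 zeros):
  + (5) · M_22   where M_22 = det([-5 5 5; -5 2 -5; -5 -1 4]) = 285
det = (+1)·(5)·(285) = 1425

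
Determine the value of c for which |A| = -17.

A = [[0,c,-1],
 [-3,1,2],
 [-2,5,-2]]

c = 3

Expanding along the column containing c, det(A) is linear in c: det(A) = (-10)·c + (13).
Set (-10)·c + (13) = -17  ⇒  (-10)·c = -30  ⇒  c = 3.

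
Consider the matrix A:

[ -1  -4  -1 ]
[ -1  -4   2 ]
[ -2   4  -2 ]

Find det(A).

det(A) = 36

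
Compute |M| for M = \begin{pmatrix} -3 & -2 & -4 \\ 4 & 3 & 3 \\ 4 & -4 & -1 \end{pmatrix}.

Expand along row 1:
  + (-3) · |3 3; -4 -1| = (-3)·(-3 − (-12)) = -27
  − (-2) · |4 3; 4 -1| = −(-2)·(-4 − 12) = -32
  + (-4) · |4 3; 4 -4| = (-4)·(-16 − 12) = 112
Sum: (-27) + (-32) + (112) = 53

|M| = 53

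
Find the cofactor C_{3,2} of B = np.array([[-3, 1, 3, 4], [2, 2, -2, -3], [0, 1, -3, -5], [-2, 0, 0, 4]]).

Delete row 3 and column 2; the remaining 3×3 submatrix is [-3 3 4; 2 -2 -3; -2 0 4].
Its determinant is 2.
The cofactor carries sign (−1)^(3+2) = −1, so C_{3,2} = −(2) = -2.

-2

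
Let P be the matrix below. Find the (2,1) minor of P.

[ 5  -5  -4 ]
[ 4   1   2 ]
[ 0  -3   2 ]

Delete row 2 and column 1; the remaining 2×2 submatrix is [-5 -4; -3 2].
Its determinant is (-5)·2 − (-4)·(-3) = -22.

The minor is -22.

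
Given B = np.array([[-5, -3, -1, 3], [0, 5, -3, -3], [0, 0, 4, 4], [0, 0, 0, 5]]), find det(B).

B is upper triangular, so det(B) is the product of the diagonal entries:
det = (-5) · (5) · (4) · (5) = -500

The determinant is -500.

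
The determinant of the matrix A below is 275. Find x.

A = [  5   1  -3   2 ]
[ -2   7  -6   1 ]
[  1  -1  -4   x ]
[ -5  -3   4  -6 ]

Expanding along the row containing x, det(A) is linear in x: det(A) = (35)·x + (590).
Set (35)·x + (590) = 275  ⇒  (35)·x = -315  ⇒  x = -9.

-9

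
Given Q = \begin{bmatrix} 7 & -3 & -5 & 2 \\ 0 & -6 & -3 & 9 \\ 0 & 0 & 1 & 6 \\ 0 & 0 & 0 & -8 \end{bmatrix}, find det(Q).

Q is upper triangular, so det(Q) is the product of the diagonal entries:
det = (7) · (-6) · (1) · (-8) = 336

336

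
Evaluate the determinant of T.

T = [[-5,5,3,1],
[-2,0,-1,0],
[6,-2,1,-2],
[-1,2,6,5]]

The determinant is 78.

Expand along row 2 (it has 2 zeros):
  − (-2) · M_21   where M_21 = det([5 3 1; -2 1 -2; 2 6 5]) = 89
  − (-1) · M_23   where M_23 = det([-5 5 1; 6 -2 -2; -1 2 5]) = -100
det = (-1)·(-2)·(89) + (-1)·(-1)·(-100) = 78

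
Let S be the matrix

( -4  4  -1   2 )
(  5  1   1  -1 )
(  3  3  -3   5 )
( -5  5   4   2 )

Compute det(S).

det(S) = 588

Expand along row 1:
  + (-4) · M_11   where M_11 = det([1 1 -1; 3 -3 5; 5 4 2]) = -34
  − (4) · M_12   where M_12 = det([5 1 -1; 3 -3 5; -5 4 2]) = -158
  + (-1) · M_13   where M_13 = det([5 1 -1; 3 3 5; -5 5 2]) = -156
  − (2) · M_14   where M_14 = det([5 1 1; 3 3 -3; -5 5 4]) = 168
det = (+1)·(-4)·(-34) + (-1)·(4)·(-158) + (+1)·(-1)·(-156) + (-1)·(2)·(168) = 588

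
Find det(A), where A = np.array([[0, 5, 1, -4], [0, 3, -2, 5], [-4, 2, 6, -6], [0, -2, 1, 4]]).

det(A) = 332

Expand along column 1 (it has 3 zeros):
  + (-4) · M_31   where M_31 = det([5 1 -4; 3 -2 5; -2 1 4]) = -83
det = (+1)·(-4)·(-83) = 332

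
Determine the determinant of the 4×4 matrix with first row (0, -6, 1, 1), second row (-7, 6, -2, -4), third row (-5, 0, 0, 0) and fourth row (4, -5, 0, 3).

The determinant is -140.

Expand along row 3 (it has 3 zeros):
  + (-5) · M_31   where M_31 = det([-6 1 1; 6 -2 -4; -5 0 3]) = 28
det = (+1)·(-5)·(28) = -140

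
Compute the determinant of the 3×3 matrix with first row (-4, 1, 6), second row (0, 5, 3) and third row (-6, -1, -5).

250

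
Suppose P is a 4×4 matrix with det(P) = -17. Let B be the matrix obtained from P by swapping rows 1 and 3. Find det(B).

det(B) = 17

Swapping two rows multiplies the determinant by −1.
det(B) = (-1)·(-17) = 17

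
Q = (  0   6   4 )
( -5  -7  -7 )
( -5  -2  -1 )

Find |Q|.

Expand along row 1:
  − 6 · |-5 -7; -5 -1| = −6·(5 − 35) = 180
  + 4 · |-5 -7; -5 -2| = 4·(10 − 35) = -100
Sum: (180) + (-100) = 80

80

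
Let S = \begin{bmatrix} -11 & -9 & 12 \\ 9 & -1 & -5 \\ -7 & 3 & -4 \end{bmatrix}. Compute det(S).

The determinant is -608.

Expand along row 1:
  + (-11) · |-1 -5; 3 -4| = (-11)·(4 − (-15)) = -209
  − (-9) · |9 -5; -7 -4| = −(-9)·(-36 − 35) = -639
  + 12 · |9 -1; -7 3| = 12·(27 − 7) = 240
Sum: (-209) + (-639) + (240) = -608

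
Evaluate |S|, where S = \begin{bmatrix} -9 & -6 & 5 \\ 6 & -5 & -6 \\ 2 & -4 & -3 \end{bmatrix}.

Expand along row 1:
  + (-9) · |-5 -6; -4 -3| = (-9)·(15 − 24) = 81
  − (-6) · |6 -6; 2 -3| = −(-6)·(-18 − (-12)) = -36
  + 5 · |6 -5; 2 -4| = 5·(-24 − (-10)) = -70
Sum: (81) + (-36) + (-70) = -25

-25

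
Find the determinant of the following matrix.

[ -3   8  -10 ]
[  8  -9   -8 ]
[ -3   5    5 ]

-243

Expand along row 1:
  + (-3) · |-9 -8; 5 5| = (-3)·(-45 − (-40)) = 15
  − 8 · |8 -8; -3 5| = −8·(40 − 24) = -128
  + (-10) · |8 -9; -3 5| = (-10)·(40 − 27) = -130
Sum: (15) + (-128) + (-130) = -243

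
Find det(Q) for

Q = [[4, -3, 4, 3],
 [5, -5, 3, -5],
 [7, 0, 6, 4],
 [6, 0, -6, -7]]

Expand along column 2 (it has 2 zeros):
  − (-3) · M_12   where M_12 = det([5 3 -5; 7 6 4; 6 -6 -7]) = 519
  + (-5) · M_22   where M_22 = det([4 4 3; 7 6 4; 6 -6 -7]) = -14
det = (-1)·(-3)·(519) + (+1)·(-5)·(-14) = 1627

1627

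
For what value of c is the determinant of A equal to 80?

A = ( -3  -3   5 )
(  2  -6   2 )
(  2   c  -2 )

Expanding along the row containing c, det(A) is linear in c: det(A) = (16)·c + (0).
Set (16)·c + (0) = 80  ⇒  (16)·c = 80  ⇒  c = 5.

5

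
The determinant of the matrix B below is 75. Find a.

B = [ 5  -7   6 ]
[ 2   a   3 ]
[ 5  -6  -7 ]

a = -4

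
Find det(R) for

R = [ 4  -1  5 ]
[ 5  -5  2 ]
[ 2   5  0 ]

131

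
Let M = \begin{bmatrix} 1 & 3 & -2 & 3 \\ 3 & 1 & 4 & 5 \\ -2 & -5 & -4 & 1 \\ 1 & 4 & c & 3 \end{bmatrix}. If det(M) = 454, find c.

Expanding along the row containing c, det(M) is linear in c: det(M) = (52)·c + (142).
Set (52)·c + (142) = 454  ⇒  (52)·c = 312  ⇒  c = 6.

c = 6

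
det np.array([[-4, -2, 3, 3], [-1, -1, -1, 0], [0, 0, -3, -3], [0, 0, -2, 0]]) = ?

The determinant is -12.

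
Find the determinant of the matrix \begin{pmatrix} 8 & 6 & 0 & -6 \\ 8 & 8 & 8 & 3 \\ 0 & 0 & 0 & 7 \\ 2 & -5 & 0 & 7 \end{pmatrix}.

Expand along row 3 (it has 3 zeros):
  − (7) · M_34   where M_34 = det([8 6 0; 8 8 8; 2 -5 0]) = 416
det = (-1)·(7)·(416) = -2912

-2912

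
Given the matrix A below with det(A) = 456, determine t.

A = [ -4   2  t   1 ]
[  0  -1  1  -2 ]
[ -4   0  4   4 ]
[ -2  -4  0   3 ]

Expanding along the row containing t, det(A) is linear in t: det(A) = (-36)·t + (240).
Set (-36)·t + (240) = 456  ⇒  (-36)·t = 216  ⇒  t = -6.

t = -6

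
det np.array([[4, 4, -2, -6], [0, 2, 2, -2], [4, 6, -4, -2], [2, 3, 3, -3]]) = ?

Expand along row 2 (it has 1 zero):
  + (2) · M_22   where M_22 = det([4 -2 -6; 4 -4 -2; 2 3 -3]) = -64
  − (2) · M_23   where M_23 = det([4 4 -6; 4 6 -2; 2 3 -3]) = -16
  + (-2) · M_24   where M_24 = det([4 4 -2; 4 6 -4; 2 3 3]) = 40
det = (+1)·(2)·(-64) + (-1)·(2)·(-16) + (+1)·(-2)·(40) = -176

-176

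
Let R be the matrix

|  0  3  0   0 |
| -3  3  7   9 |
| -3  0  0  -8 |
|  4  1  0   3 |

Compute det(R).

det(R) = 483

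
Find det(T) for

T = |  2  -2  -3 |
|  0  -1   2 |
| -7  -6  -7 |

Expand along column 1:
  + 2 · |-1 2; -6 -7| = 2·(7 − (-12)) = 38
  + (-7) · |-2 -3; -1 2| = (-7)·(-4 − 3) = 49
Sum: (38) + (49) = 87

87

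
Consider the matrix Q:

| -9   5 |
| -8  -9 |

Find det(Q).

det(Q) = (-9)·(-9) − 5·(-8) = 81 − (-40) = 121

121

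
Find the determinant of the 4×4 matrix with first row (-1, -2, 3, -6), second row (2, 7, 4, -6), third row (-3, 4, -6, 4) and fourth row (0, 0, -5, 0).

The determinant is -1230.

Expand along row 4 (it has 3 zeros):
  − (-5) · M_43   where M_43 = det([-1 -2 -6; 2 7 -6; -3 4 4]) = -246
det = (-1)·(-5)·(-246) = -1230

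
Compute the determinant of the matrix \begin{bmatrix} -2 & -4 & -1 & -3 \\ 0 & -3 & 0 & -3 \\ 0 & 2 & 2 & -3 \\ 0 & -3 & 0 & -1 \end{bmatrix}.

24

Expand along column 1 (it has 3 zeros):
  + (-2) · M_11   where M_11 = det([-3 0 -3; 2 2 -3; -3 0 -1]) = -12
det = (+1)·(-2)·(-12) = 24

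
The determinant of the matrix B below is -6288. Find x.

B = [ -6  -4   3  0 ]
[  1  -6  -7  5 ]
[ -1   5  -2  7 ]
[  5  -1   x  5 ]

x = 6

Expanding along the row containing x, det(B) is linear in x: det(B) = (-450)·x + (-3588).
Set (-450)·x + (-3588) = -6288  ⇒  (-450)·x = -2700  ⇒  x = 6.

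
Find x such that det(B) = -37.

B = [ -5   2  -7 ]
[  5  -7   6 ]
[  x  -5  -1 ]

x = 1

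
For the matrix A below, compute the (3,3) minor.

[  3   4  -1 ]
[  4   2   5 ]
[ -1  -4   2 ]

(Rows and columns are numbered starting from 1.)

-10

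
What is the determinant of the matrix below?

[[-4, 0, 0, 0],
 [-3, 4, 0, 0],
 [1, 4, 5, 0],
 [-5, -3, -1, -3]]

240

The matrix is lower triangular, so the determinant is the product of the diagonal entries:
det = (-4) · (4) · (5) · (-3) = 240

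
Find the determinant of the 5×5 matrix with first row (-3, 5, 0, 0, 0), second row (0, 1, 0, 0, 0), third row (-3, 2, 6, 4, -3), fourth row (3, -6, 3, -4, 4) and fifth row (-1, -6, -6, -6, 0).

The matrix is block lower-triangular with a 2×2 block and a 3×3 block on the diagonal, so its determinant equals the product of the determinants of the diagonal blocks.
det of the 2×2 block = -3
det of the 3×3 block = 174
det = (-3)·(174) = -522

-522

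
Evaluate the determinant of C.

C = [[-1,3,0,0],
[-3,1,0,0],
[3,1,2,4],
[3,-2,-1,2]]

64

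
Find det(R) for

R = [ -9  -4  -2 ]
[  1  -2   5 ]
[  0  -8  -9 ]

Expand along row 3:
  − (-8) · |-9 -2; 1 5| = −(-8)·(-45 − (-2)) = -344
  + (-9) · |-9 -4; 1 -2| = (-9)·(18 − (-4)) = -198
Sum: (-344) + (-198) = -542

-542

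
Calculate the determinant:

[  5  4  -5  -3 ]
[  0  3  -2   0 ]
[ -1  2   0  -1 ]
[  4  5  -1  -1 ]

119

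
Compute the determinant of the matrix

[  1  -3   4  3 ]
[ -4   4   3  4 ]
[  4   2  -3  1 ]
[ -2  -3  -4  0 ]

Expand along row 4 (it has 1 zero):
  − (-2) · M_41   where M_41 = det([-3 4 3; 4 3 4; 2 -3 1]) = -83
  + (-3) · M_42   where M_42 = det([1 4 3; -4 3 4; 4 -3 1]) = 95
  − (-4) · M_43   where M_43 = det([1 -3 3; -4 4 4; 4 2 1]) = -136
det = (-1)·(-2)·(-83) + (+1)·(-3)·(95) + (-1)·(-4)·(-136) = -995

-995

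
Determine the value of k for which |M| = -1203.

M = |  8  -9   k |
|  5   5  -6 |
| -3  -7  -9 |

k = -3

Expanding along the row containing k, det(M) is linear in k: det(M) = (-20)·k + (-1263).
Set (-20)·k + (-1263) = -1203  ⇒  (-20)·k = 60  ⇒  k = -3.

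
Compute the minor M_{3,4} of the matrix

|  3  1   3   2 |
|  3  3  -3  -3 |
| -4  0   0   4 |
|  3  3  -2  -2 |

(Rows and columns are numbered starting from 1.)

The minor is 6.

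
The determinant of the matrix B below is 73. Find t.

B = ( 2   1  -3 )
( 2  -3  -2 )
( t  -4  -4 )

Expanding along the column containing t, det(B) is linear in t: det(B) = (-11)·t + (40).
Set (-11)·t + (40) = 73  ⇒  (-11)·t = 33  ⇒  t = -3.

-3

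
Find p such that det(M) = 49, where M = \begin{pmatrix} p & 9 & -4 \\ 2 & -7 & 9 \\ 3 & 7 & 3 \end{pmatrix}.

0

Expanding along the row containing p, det(M) is linear in p: det(M) = (-84)·p + (49).
Set (-84)·p + (49) = 49  ⇒  (-84)·p = 0  ⇒  p = 0.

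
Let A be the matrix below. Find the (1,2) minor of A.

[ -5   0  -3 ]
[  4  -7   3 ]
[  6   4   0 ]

Delete row 1 and column 2; the remaining 2×2 submatrix is [4 3; 6 0].
Its determinant is 4·0 − 3·6 = -18.

-18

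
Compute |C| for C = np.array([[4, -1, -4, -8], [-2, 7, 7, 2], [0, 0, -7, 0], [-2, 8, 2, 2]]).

det(C) = -56

Expand along row 3 (it has 3 zeros):
  + (-7) · M_33   where M_33 = det([4 -1 -8; -2 7 2; -2 8 2]) = 8
det = (+1)·(-7)·(8) = -56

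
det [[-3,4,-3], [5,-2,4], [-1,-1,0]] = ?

-7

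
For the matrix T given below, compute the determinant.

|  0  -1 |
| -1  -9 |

-1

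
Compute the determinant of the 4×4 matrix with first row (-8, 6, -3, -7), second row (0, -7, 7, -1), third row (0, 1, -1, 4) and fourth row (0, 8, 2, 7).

Expand along column 1 (it has 3 zeros):
  + (-8) · M_11   where M_11 = det([-7 7 -1; 1 -1 4; 8 2 7]) = 270
det = (+1)·(-8)·(270) = -2160

The determinant is -2160.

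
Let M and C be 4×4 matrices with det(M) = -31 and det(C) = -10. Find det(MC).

det(MC) = det(M)·det(C) = (-31)·(-10) = 310

det(MC) = 310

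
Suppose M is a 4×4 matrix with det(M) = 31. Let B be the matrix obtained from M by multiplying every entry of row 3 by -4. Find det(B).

-124

Scaling one row by -4 multiplies the determinant by -4.
det(B) = (-4)·(31) = -124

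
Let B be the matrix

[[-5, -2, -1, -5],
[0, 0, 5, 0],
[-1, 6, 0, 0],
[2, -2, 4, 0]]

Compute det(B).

|B| = -250

Expand along row 2 (it has 3 zeros):
  − (5) · M_23   where M_23 = det([-5 -2 -5; -1 6 0; 2 -2 0]) = 50
det = (-1)·(5)·(50) = -250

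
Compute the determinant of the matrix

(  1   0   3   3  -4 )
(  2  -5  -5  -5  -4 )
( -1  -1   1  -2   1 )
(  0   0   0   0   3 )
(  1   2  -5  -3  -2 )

Expand along row 4 (it has 4 zeros):
  − (3) · M_45   where M_45 = det([1 0 3 3; 2 -5 -5 -5; -1 -1 1 -2; 1 2 -5 -3]) = 124
det = (-1)·(3)·(124) = -372

The determinant is -372.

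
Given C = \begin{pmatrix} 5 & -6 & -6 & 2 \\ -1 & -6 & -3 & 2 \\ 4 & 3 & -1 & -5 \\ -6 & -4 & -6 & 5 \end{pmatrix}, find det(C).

|C| = 1059

Expand along row 1:
  + (5) · M_11   where M_11 = det([-6 -3 2; 3 -1 -5; -4 -6 5]) = 151
  − (-6) · M_12   where M_12 = det([-1 -3 2; 4 -1 -5; -6 -6 5]) = -55
  + (-6) · M_13   where M_13 = det([-1 -6 2; 4 3 -5; -6 -4 5]) = -51
  − (2) · M_14   where M_14 = det([-1 -6 -3; 4 3 -1; -6 -4 -6]) = -164
det = (+1)·(5)·(151) + (-1)·(-6)·(-55) + (+1)·(-6)·(-51) + (-1)·(2)·(-164) = 1059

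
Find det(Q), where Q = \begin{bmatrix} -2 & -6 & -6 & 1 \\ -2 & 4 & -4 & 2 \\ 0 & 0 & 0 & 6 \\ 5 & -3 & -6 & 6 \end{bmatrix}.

det(Q) = -2088

Expand along row 3 (it has 3 zeros):
  − (6) · M_34   where M_34 = det([-2 -6 -6; -2 4 -4; 5 -3 -6]) = 348
det = (-1)·(6)·(348) = -2088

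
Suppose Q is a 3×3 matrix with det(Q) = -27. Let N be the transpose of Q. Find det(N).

det(Qᵀ) = det(Q).
det(N) = (1)·(-27) = -27

-27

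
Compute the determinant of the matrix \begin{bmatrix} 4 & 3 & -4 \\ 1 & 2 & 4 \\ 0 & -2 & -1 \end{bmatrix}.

Expand along row 3:
  − (-2) · |4 -4; 1 4| = −(-2)·(16 − (-4)) = 40
  + (-1) · |4 3; 1 2| = (-1)·(8 − 3) = -5
Sum: (40) + (-5) = 35

35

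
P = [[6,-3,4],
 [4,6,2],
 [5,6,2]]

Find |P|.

-30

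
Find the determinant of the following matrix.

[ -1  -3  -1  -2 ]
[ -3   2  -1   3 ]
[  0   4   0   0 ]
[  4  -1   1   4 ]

Expand along row 3 (it has 3 zeros):
  − (4) · M_32   where M_32 = det([-1 -1 -2; -3 -1 3; 4 1 4]) = -19
det = (-1)·(4)·(-19) = 76

The determinant is 76.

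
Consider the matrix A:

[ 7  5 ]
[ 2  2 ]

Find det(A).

The determinant is 4.

det(A) = 7·2 − 5·2 = 14 − 10 = 4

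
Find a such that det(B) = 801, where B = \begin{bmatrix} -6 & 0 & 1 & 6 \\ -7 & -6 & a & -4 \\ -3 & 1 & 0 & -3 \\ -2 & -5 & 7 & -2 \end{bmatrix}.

Expanding along the column containing a, det(B) is linear in a: det(B) = (-204)·a + (2025).
Set (-204)·a + (2025) = 801  ⇒  (-204)·a = -1224  ⇒  a = 6.

6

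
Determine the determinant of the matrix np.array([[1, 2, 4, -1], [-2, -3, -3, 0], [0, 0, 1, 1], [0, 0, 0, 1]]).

1

Expand along row 4 (it has 3 zeros):
  + (1) · M_44   where M_44 = det([1 2 4; -2 -3 -3; 0 0 1]) = 1
det = (+1)·(1)·(1) = 1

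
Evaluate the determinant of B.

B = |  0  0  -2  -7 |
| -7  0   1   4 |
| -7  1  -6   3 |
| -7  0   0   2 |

The determinant is 21.

Expand along column 2 (it has 3 zeros):
  − (1) · M_32   where M_32 = det([0 -2 -7; -7 1 4; -7 0 2]) = -21
det = (-1)·(1)·(-21) = 21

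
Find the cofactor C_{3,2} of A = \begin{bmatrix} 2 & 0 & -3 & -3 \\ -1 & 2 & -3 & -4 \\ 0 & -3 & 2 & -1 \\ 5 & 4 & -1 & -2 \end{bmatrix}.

-22

Delete row 3 and column 2; the remaining 3×3 submatrix is [2 -3 -3; -1 -3 -4; 5 -1 -2].
Its determinant is 22.
The cofactor carries sign (−1)^(3+2) = −1, so C_{3,2} = −(22) = -22.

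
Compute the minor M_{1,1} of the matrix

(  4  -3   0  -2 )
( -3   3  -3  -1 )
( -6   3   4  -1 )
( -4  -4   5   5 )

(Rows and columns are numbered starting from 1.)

77

Delete row 1 and column 1; the remaining 3×3 submatrix is [3 -3 -1; 3 4 -1; -4 5 5].
Its determinant is 77.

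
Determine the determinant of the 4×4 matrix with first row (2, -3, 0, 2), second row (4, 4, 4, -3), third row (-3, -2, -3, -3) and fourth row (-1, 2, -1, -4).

-88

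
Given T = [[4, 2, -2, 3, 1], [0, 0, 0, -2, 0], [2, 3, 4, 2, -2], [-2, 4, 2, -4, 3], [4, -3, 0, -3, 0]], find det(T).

928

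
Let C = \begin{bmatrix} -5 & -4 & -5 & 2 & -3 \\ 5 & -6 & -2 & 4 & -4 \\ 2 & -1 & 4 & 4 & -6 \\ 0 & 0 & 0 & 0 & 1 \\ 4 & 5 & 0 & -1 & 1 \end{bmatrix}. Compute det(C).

-1173

Expand along row 4 (it has 4 zeros):
  − (1) · M_45   where M_45 = det([-5 -4 -5 2; 5 -6 -2 4; 2 -1 4 4; 4 5 0 -1]) = 1173
det = (-1)·(1)·(1173) = -1173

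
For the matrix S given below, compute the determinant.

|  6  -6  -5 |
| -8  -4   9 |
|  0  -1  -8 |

Expand along row 3:
  − (-1) · |6 -5; -8 9| = −(-1)·(54 − 40) = 14
  + (-8) · |6 -6; -8 -4| = (-8)·(-24 − 48) = 576
Sum: (14) + (576) = 590

det(S) = 590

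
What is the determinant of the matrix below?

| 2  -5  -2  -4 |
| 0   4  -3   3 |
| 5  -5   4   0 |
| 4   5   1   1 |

Expand along row 2 (it has 1 zero):
  + (4) · M_22   where M_22 = det([2 -2 -4; 5 4 0; 4 1 1]) = 62
  − (-3) · M_23   where M_23 = det([2 -5 -4; 5 -5 0; 4 5 1]) = -165
  + (3) · M_24   where M_24 = det([2 -5 -2; 5 -5 4; 4 5 1]) = -195
det = (+1)·(4)·(62) + (-1)·(-3)·(-165) + (+1)·(3)·(-195) = -832

-832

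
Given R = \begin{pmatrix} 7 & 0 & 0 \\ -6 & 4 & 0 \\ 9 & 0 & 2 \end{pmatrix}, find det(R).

R is lower triangular, so det(R) is the product of the diagonal entries:
det = (7) · (4) · (2) = 56

56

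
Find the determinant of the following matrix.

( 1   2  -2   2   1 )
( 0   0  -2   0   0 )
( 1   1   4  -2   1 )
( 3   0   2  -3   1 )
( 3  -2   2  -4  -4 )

Expand along row 2 (it has 4 zeros):
  − (-2) · M_23   where M_23 = det([1 2 2 1; 1 1 -2 1; 3 0 -3 1; 3 -2 -4 -4]) = 61
det = (-1)·(-2)·(61) = 122

122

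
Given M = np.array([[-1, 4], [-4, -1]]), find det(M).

det(M) = (-1)·(-1) − 4·(-4) = 1 − (-16) = 17

17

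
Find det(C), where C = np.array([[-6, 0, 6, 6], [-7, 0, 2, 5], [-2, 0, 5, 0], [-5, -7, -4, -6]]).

Expand along column 2 (it has 3 zeros):
  + (-7) · M_42   where M_42 = det([-6 6 6; -7 2 5; -2 5 0]) = -96
det = (+1)·(-7)·(-96) = 672

det(C) = 672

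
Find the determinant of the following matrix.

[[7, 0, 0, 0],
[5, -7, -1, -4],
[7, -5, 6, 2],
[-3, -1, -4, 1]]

-1435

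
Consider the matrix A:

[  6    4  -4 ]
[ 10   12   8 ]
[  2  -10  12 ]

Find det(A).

1424

Expand along column 1:
  + 6 · |12 8; -10 12| = 6·(144 − (-80)) = 1344
  − 10 · |4 -4; -10 12| = −10·(48 − 40) = -80
  + 2 · |4 -4; 12 8| = 2·(32 − (-48)) = 160
Sum: (1344) + (-80) + (160) = 1424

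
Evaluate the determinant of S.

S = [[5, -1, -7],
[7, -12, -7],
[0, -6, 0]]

Expand along row 3:
  − (-6) · |5 -7; 7 -7| = −(-6)·(-35 − (-49)) = 84

The determinant is 84.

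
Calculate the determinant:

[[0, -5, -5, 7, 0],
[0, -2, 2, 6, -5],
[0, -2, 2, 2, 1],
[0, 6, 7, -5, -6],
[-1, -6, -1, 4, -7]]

Expand along column 1 (it has 4 zeros):
  + (-1) · M_51   where M_51 = det([-5 -5 7 0; -2 2 6 -5; -2 2 2 1; 6 7 -5 -6]) = -68
det = (+1)·(-1)·(-68) = 68

68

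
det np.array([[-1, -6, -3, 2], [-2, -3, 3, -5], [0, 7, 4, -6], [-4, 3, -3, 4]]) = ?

Expand along row 3 (it has 1 zero):
  − (7) · M_32   where M_32 = det([-1 -3 2; -2 3 -5; -4 -3 4]) = -45
  + (4) · M_33   where M_33 = det([-1 -6 2; -2 -3 -5; -4 3 4]) = -207
  − (-6) · M_34   where M_34 = det([-1 -6 -3; -2 -3 3; -4 3 -3]) = 162
det = (-1)·(7)·(-45) + (+1)·(4)·(-207) + (-1)·(-6)·(162) = 459

The determinant is 459.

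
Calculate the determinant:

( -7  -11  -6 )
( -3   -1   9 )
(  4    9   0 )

309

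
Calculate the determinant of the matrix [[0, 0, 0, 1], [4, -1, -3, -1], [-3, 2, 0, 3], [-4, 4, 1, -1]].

Expand along row 1 (it has 3 zeros):
  − (1) · M_14   where M_14 = det([4 -1 -3; -3 2 0; -4 4 1]) = 17
det = (-1)·(1)·(17) = -17

The determinant is -17.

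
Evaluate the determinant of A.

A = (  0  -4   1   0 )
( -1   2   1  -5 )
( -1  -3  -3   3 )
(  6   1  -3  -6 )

Expand along row 1 (it has 2 zeros):
  − (-4) · M_12   where M_12 = det([-1 1 -5; -1 -3 3; 6 -3 -6]) = -120
  + (1) · M_13   where M_13 = det([-1 2 -5; -1 -3 3; 6 1 -6]) = -76
det = (-1)·(-4)·(-120) + (+1)·(1)·(-76) = -556

det(A) = -556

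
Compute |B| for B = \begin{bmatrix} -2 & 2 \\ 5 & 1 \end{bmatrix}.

det(B) = -12

det(B) = (-2)·1 − 2·5 = -2 − 10 = -12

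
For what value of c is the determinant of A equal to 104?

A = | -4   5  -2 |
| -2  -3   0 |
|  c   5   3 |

Expanding along the row containing c, det(A) is linear in c: det(A) = (-6)·c + (86).
Set (-6)·c + (86) = 104  ⇒  (-6)·c = 18  ⇒  c = -3.

-3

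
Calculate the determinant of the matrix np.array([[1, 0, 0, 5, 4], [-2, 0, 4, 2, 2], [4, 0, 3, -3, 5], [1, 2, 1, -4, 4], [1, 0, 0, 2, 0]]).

The determinant is 580.

Expand along column 2 (it has 4 zeros):
  + (2) · M_42   where M_42 = det([1 0 5 4; -2 4 2 2; 4 3 -3 5; 1 0 2 0]) = 290
det = (+1)·(2)·(290) = 580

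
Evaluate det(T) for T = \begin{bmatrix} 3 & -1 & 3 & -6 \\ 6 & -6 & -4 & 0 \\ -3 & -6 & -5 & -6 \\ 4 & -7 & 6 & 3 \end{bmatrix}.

Expand along row 2 (it has 1 zero):
  − (6) · M_21   where M_21 = det([-1 3 -6; -6 -5 -6; -7 6 3]) = 585
  + (-6) · M_22   where M_22 = det([3 3 -6; -3 -5 -6; 4 6 3]) = 6
  − (-4) · M_23   where M_23 = det([3 -1 -6; -3 -6 -6; 4 -7 3]) = -435
det = (-1)·(6)·(585) + (+1)·(-6)·(6) + (-1)·(-4)·(-435) = -5286

det(T) = -5286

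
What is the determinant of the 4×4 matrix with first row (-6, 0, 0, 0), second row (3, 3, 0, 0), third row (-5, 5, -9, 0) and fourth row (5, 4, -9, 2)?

The determinant is 324.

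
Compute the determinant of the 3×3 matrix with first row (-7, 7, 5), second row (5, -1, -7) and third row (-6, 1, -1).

268

Expand along row 1:
  + (-7) · |-1 -7; 1 -1| = (-7)·(1 − (-7)) = -56
  − 7 · |5 -7; -6 -1| = −7·(-5 − 42) = 329
  + 5 · |5 -1; -6 1| = 5·(5 − 6) = -5
Sum: (-56) + (329) + (-5) = 268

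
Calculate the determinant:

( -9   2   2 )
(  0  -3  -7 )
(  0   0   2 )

The matrix is upper triangular, so the determinant is the product of the diagonal entries:
det = (-9) · (-3) · (2) = 54

The determinant is 54.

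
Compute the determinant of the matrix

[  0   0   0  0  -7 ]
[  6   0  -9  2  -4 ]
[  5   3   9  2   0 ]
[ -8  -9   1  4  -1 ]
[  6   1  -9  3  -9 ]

The determinant is -9625.

Expand along row 1 (it has 4 zeros):
  + (-7) · M_15   where M_15 = det([6 0 -9 2; 5 3 9 2; -8 -9 1 4; 6 1 -9 3]) = 1375
det = (+1)·(-7)·(1375) = -9625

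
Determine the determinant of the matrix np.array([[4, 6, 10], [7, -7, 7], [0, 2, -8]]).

Expand along row 3:
  − 2 · |4 10; 7 7| = −2·(28 − 70) = 84
  + (-8) · |4 6; 7 -7| = (-8)·(-28 − 42) = 560
Sum: (84) + (560) = 644

644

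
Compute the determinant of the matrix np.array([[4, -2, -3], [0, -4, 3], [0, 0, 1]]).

The matrix is upper triangular, so the determinant is the product of the diagonal entries:
det = (4) · (-4) · (1) = -16

The determinant is -16.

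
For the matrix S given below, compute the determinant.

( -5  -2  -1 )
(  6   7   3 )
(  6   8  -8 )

Expand along row 1:
  + (-5) · |7 3; 8 -8| = (-5)·(-56 − 24) = 400
  − (-2) · |6 3; 6 -8| = −(-2)·(-48 − 18) = -132
  + (-1) · |6 7; 6 8| = (-1)·(48 − 42) = -6
Sum: (400) + (-132) + (-6) = 262

262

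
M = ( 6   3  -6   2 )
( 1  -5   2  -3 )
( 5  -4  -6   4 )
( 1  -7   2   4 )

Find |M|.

|M| = 1006

Expand along row 1:
  + (6) · M_11   where M_11 = det([-5 2 -3; -4 -6 4; -7 2 4]) = 286
  − (3) · M_12   where M_12 = det([1 2 -3; 5 -6 4; 1 2 4]) = -112
  + (-6) · M_13   where M_13 = det([1 -5 -3; 5 -4 4; 1 -7 4]) = 185
  − (2) · M_14   where M_14 = det([1 -5 2; 5 -4 -6; 1 -7 2]) = -32
det = (+1)·(6)·(286) + (-1)·(3)·(-112) + (+1)·(-6)·(185) + (-1)·(2)·(-32) = 1006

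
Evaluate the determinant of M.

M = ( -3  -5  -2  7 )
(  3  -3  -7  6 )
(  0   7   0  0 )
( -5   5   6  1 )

Expand along row 3 (it has 3 zeros):
  − (7) · M_32   where M_32 = det([-3 -2 7; 3 -7 6; -5 6 1]) = 76
det = (-1)·(7)·(76) = -532

|M| = -532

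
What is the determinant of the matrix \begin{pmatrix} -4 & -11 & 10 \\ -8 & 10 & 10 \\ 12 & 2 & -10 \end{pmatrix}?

Expand along row 1:
  + (-4) · |10 10; 2 -10| = (-4)·(-100 − 20) = 480
  − (-11) · |-8 10; 12 -10| = −(-11)·(80 − 120) = -440
  + 10 · |-8 10; 12 2| = 10·(-16 − 120) = -1360
Sum: (480) + (-440) + (-1360) = -1320

-1320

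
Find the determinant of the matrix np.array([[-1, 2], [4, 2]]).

The determinant is -10.

det = (-1)·2 − 2·4 = -2 − 8 = -10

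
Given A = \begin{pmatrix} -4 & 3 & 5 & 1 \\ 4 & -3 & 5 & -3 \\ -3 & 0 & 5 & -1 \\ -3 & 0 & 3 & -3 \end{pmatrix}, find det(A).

The determinant is 216.

Expand along column 2 (it has 2 zeros):
  − (3) · M_12   where M_12 = det([4 5 -3; -3 5 -1; -3 3 -3]) = -96
  + (-3) · M_22   where M_22 = det([-4 5 1; -3 5 -1; -3 3 -3]) = 24
det = (-1)·(3)·(-96) + (+1)·(-3)·(24) = 216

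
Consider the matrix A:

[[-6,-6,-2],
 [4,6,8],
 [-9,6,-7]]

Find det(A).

648

Expand along column 1:
  + (-6) · |6 8; 6 -7| = (-6)·(-42 − 48) = 540
  − 4 · |-6 -2; 6 -7| = −4·(42 − (-12)) = -216
  + (-9) · |-6 -2; 6 8| = (-9)·(-48 − (-12)) = 324
Sum: (540) + (-216) + (324) = 648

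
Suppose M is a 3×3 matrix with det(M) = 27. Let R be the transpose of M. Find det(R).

det(Mᵀ) = det(M).
det(R) = (1)·(27) = 27

27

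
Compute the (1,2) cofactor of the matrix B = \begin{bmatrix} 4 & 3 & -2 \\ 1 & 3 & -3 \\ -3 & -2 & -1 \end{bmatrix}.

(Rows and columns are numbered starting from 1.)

The cofactor is 10.

Delete row 1 and column 2; the remaining 2×2 submatrix is [1 -3; -3 -1].
Its determinant is 1·(-1) − (-3)·(-3) = -10.
The cofactor carries sign (−1)^(1+2) = −1, so C_{1,2} = −(-10) = 10.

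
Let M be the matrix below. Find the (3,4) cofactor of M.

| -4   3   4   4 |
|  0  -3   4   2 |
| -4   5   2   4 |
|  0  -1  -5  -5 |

Delete row 3 and column 4; the remaining 3×3 submatrix is [-4 3 4; 0 -3 4; 0 -1 -5].
Its determinant is -76.
The cofactor carries sign (−1)^(3+4) = −1, so C_{3,4} = −(-76) = 76.

The cofactor is 76.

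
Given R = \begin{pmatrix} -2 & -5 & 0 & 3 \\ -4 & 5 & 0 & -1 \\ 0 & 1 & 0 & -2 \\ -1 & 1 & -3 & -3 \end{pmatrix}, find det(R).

138

Expand along column 3 (it has 3 zeros):
  − (-3) · M_43   where M_43 = det([-2 -5 3; -4 5 -1; 0 1 -2]) = 46
det = (-1)·(-3)·(46) = 138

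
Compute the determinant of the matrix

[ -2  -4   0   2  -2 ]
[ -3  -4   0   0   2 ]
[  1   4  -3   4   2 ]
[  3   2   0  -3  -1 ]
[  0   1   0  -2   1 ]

144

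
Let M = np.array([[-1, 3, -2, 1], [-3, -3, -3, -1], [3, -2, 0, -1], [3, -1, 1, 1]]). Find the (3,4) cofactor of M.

36

Delete row 3 and column 4; the remaining 3×3 submatrix is [-1 3 -2; -3 -3 -3; 3 -1 1].
Its determinant is -36.
The cofactor carries sign (−1)^(3+4) = −1, so C_{3,4} = −(-36) = 36.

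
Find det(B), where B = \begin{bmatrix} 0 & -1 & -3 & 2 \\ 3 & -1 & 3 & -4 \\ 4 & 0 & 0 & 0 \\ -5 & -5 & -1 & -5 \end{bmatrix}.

The determinant is 24.

Expand along row 3 (it has 3 zeros):
  + (4) · M_31   where M_31 = det([-1 -3 2; -1 3 -4; -5 -1 -5]) = 6
det = (+1)·(4)·(6) = 24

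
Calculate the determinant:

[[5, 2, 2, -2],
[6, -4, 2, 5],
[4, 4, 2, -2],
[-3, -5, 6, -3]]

The determinant is 634.

Expand along row 1:
  + (5) · M_11   where M_11 = det([-4 2 5; 4 2 -2; -5 6 -3]) = 190
  − (2) · M_12   where M_12 = det([6 2 5; 4 2 -2; -3 6 -3]) = 222
  + (2) · M_13   where M_13 = det([6 -4 5; 4 4 -2; -3 -5 -3]) = -244
  − (-2) · M_14   where M_14 = det([6 -4 2; 4 4 2; -3 -5 6]) = 308
det = (+1)·(5)·(190) + (-1)·(2)·(222) + (+1)·(2)·(-244) + (-1)·(-2)·(308) = 634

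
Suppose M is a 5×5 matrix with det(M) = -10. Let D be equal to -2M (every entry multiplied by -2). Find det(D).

The determinant is 320.

For a 5×5 matrix, det(-2M) = (-2)^5·det(M) = -32·det(M).
det(D) = (-32)·(-10) = 320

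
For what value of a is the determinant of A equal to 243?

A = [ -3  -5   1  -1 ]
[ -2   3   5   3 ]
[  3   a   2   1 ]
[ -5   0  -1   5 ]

a = 8

Expanding along the column containing a, det(A) is linear in a: det(A) = (116)·a + (-685).
Set (116)·a + (-685) = 243  ⇒  (116)·a = 928  ⇒  a = 8.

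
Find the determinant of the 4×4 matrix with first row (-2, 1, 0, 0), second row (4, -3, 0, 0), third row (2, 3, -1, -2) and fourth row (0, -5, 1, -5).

14

The matrix is block lower-triangular with a 2×2 block and a 2×2 block on the diagonal, so its determinant equals the product of the determinants of the diagonal blocks.
det of the 2×2 block = 2
det of the 2×2 block = 7
det = (2)·(7) = 14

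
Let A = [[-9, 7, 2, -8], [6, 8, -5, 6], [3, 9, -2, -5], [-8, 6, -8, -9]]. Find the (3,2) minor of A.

Delete row 3 and column 2; the remaining 3×3 submatrix is [-9 2 -8; 6 -5 6; -8 -8 -9].
Its determinant is -121.

-121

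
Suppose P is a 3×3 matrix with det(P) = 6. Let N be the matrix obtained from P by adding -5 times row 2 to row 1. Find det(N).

Adding a multiple of one row to another leaves the determinant unchanged.
det(N) = (1)·(6) = 6

6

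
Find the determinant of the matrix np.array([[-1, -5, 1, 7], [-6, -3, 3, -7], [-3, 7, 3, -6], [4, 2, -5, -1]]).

The determinant is -673.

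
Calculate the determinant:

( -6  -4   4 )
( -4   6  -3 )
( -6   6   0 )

The determinant is -132.

Expand along row 3:
  + (-6) · |-4 4; 6 -3| = (-6)·(12 − 24) = 72
  − 6 · |-6 4; -4 -3| = −6·(18 − (-16)) = -204
Sum: (72) + (-204) = -132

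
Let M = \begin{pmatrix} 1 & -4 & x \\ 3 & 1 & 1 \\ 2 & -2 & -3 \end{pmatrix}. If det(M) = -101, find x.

x = 7

Expanding along the column containing x, det(M) is linear in x: det(M) = (-8)·x + (-45).
Set (-8)·x + (-45) = -101  ⇒  (-8)·x = -56  ⇒  x = 7.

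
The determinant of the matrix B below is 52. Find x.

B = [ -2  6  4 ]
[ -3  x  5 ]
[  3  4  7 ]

Expanding along the column containing x, det(B) is linear in x: det(B) = (-26)·x + (208).
Set (-26)·x + (208) = 52  ⇒  (-26)·x = -156  ⇒  x = 6.

x = 6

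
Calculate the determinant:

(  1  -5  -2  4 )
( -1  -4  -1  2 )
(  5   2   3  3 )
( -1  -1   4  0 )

Expand along row 4 (it has 1 zero):
  − (-1) · M_41   where M_41 = det([-5 -2 4; -4 -1 2; 2 3 3]) = -27
  + (-1) · M_42   where M_42 = det([1 -2 4; -1 -1 2; 5 3 3]) = -27
  − (4) · M_43   where M_43 = det([1 -5 4; -1 -4 2; 5 2 3]) = -9
det = (-1)·(-1)·(-27) + (+1)·(-1)·(-27) + (-1)·(4)·(-9) = 36

36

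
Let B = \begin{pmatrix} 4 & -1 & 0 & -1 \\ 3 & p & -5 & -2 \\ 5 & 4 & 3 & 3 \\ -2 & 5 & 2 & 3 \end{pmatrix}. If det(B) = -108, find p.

p = 0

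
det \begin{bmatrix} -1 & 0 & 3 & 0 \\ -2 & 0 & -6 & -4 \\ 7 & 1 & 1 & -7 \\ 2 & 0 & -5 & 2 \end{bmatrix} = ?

-20

Expand along column 2 (it has 3 zeros):
  − (1) · M_32   where M_32 = det([-1 3 0; -2 -6 -4; 2 -5 2]) = 20
det = (-1)·(1)·(20) = -20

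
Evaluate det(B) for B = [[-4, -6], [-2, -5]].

8

det(B) = (-4)·(-5) − (-6)·(-2) = 20 − 12 = 8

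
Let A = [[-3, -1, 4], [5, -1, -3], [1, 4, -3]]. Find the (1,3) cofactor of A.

Delete row 1 and column 3; the remaining 2×2 submatrix is [5 -1; 1 4].
Its determinant is 5·4 − (-1)·1 = 21.
The cofactor carries sign (−1)^(1+3) = +1, so C_{1,3} = +(21) = 21.

The cofactor is 21.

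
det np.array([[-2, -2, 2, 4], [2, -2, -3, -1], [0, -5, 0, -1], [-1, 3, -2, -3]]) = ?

-172

Expand along row 3 (it has 2 zeros):
  − (-5) · M_32   where M_32 = det([-2 2 4; 2 -3 -1; -1 -2 -3]) = -28
  − (-1) · M_34   where M_34 = det([-2 -2 2; 2 -2 -3; -1 3 -2]) = -32
det = (-1)·(-5)·(-28) + (-1)·(-1)·(-32) = -172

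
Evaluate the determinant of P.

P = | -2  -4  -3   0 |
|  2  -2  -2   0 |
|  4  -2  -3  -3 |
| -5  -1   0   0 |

Expand along column 4 (it has 3 zeros):
  − (-3) · M_34   where M_34 = det([-2 -4 -3; 2 -2 -2; -5 -1 0]) = 0
det = (-1)·(-3)·(0) = 0

det(P) = 0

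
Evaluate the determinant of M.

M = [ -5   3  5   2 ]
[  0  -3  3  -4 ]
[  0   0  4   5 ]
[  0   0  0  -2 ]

M is upper triangular, so det(M) is the product of the diagonal entries:
det = (-5) · (-3) · (4) · (-2) = -120

The determinant is -120.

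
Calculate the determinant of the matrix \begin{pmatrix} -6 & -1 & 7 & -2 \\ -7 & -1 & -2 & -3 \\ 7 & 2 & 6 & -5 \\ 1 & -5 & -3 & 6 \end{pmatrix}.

The determinant is 2243.

Expand along row 1:
  + (-6) · M_11   where M_11 = det([-1 -2 -3; 2 6 -5; -5 -3 6]) = -119
  − (-1) · M_12   where M_12 = det([-7 -2 -3; 7 6 -5; 1 -3 6]) = 28
  + (7) · M_13   where M_13 = det([-7 -1 -3; 7 2 -5; 1 -5 6]) = 249
  − (-2) · M_14   where M_14 = det([-7 -1 -2; 7 2 6; 1 -5 -3]) = -121
det = (+1)·(-6)·(-119) + (-1)·(-1)·(28) + (+1)·(7)·(249) + (-1)·(-2)·(-121) = 2243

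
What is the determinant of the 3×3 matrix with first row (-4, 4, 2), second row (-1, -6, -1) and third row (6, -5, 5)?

218

Expand along row 1:
  + (-4) · |-6 -1; -5 5| = (-4)·(-30 − 5) = 140
  − 4 · |-1 -1; 6 5| = −4·(-5 − (-6)) = -4
  + 2 · |-1 -6; 6 -5| = 2·(5 − (-36)) = 82
Sum: (140) + (-4) + (82) = 218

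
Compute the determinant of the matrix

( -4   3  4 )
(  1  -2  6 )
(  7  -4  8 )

Expand along row 1:
  + (-4) · |-2 6; -4 8| = (-4)·(-16 − (-24)) = -32
  − 3 · |1 6; 7 8| = −3·(8 − 42) = 102
  + 4 · |1 -2; 7 -4| = 4·(-4 − (-14)) = 40
Sum: (-32) + (102) + (40) = 110

The determinant is 110.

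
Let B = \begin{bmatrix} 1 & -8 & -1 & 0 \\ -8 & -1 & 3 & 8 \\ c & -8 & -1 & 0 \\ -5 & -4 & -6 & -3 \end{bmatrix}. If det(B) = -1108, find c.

5

Expanding along the column containing c, det(B) is linear in c: det(B) = (-277)·c + (277).
Set (-277)·c + (277) = -1108  ⇒  (-277)·c = -1385  ⇒  c = 5.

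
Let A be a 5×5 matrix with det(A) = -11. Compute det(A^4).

det(A^4) = (det A)^4 = (-11)^4 = 14641

14641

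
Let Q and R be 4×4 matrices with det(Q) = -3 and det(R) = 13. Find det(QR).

det(QR) = det(Q)·det(R) = (-3)·(13) = -39

-39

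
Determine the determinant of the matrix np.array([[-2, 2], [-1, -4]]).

det = (-2)·(-4) − 2·(-1) = 8 − (-2) = 10

10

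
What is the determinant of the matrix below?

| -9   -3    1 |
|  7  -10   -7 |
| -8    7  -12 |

-1972

Expand along column 1:
  + (-9) · |-10 -7; 7 -12| = (-9)·(120 − (-49)) = -1521
  − 7 · |-3 1; 7 -12| = −7·(36 − 7) = -203
  + (-8) · |-3 1; -10 -7| = (-8)·(21 − (-10)) = -248
Sum: (-1521) + (-203) + (-248) = -1972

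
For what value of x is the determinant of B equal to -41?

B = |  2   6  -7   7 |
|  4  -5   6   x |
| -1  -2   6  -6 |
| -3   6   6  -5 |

Expanding along the row containing x, det(B) is linear in x: det(B) = (-84)·x + (-629).
Set (-84)·x + (-629) = -41  ⇒  (-84)·x = 588  ⇒  x = -7.

x = -7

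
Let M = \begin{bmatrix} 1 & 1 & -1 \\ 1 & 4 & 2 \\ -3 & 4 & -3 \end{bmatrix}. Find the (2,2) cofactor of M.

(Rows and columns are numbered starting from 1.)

Delete row 2 and column 2; the remaining 2×2 submatrix is [1 -1; -3 -3].
Its determinant is 1·(-3) − (-1)·(-3) = -6.
The cofactor carries sign (−1)^(2+2) = +1, so C_{2,2} = +(-6) = -6.

-6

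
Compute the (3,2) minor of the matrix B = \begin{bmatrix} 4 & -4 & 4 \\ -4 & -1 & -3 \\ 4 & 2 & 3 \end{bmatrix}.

Delete row 3 and column 2; the remaining 2×2 submatrix is [4 4; -4 -3].
Its determinant is 4·(-3) − 4·(-4) = 4.

The minor is 4.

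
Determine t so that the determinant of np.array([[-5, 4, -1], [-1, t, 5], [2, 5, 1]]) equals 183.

t = -3

Expanding along the row containing t, det(A) is linear in t: det(A) = (-3)·t + (174).
Set (-3)·t + (174) = 183  ⇒  (-3)·t = 9  ⇒  t = -3.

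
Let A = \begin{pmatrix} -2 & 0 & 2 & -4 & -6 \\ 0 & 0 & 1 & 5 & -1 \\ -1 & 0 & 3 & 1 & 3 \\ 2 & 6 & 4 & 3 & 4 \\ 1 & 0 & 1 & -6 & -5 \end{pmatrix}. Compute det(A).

Expand along column 2 (it has 4 zeros):
  + (6) · M_42   where M_42 = det([-2 2 -4 -6; 0 1 5 -1; -1 3 1 3; 1 1 -6 -5]) = -372
det = (+1)·(6)·(-372) = -2232

|A| = -2232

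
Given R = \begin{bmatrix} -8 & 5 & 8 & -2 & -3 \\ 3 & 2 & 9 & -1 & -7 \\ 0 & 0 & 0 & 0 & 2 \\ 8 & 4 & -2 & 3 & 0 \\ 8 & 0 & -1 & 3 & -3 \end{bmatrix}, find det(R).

Expand along row 3 (it has 4 zeros):
  + (2) · M_35   where M_35 = det([-8 5 8 -2; 3 2 9 -1; 8 4 -2 3; 8 0 -1 3]) = 877
det = (+1)·(2)·(877) = 1754

1754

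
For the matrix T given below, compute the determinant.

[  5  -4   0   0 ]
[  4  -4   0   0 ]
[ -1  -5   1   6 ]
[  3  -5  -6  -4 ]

T is block lower-triangular with a 2×2 block and a 2×2 block on the diagonal, so its determinant equals the product of the determinants of the diagonal blocks.
det of the 2×2 block = -4
det of the 2×2 block = 32
det = (-4)·(32) = -128

det(T) = -128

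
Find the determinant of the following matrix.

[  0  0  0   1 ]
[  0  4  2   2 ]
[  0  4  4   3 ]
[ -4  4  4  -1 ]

The determinant is 32.

Expand along row 1 (it has 3 zeros):
  − (1) · M_14   where M_14 = det([0 4 2; 0 4 4; -4 4 4]) = -32
det = (-1)·(1)·(-32) = 32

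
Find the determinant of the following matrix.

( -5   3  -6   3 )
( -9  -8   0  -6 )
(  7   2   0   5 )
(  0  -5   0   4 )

Expand along column 3 (it has 3 zeros):
  + (-6) · M_13   where M_13 = det([-9 -8 -6; 7 2 5; 0 -5 4]) = 137
det = (+1)·(-6)·(137) = -822

The determinant is -822.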